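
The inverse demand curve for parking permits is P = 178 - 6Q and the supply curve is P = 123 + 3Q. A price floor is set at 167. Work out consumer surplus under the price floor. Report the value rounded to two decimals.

Without the control, 178 - 6Q = 123 + 3Q so Q* = 6.1111 and P* = 141.3333.
At P = 167, buyers demand (178 - 167)/6 = 1.8333 while sellers would supply more, so the quantity traded is 1.8333 at price 167.
CS is the triangle under demand above 167: (1/2)(1.8333)(178 - 167) = 10.0833.

10.08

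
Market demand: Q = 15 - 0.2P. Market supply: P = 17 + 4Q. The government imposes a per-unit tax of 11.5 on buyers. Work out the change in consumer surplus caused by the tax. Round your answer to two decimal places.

Rewriting demand in inverse form: P = 75 - 5Q.
Pre-tax equilibrium: 75 - 5Q = 17 + 4Q gives Q* = 6.4444, P* = 42.7778.
A tax on buyers shifts demand down by 11.5: (75 - 11.5) - 5Q = 17 + 4Q, so Q_t = 5.1667. Buyers pay P_b = 49.1667; sellers receive P_s = P_b - 11.5 = 37.6667.
CS falls from (1/2)(6.4444)(32.2222) = 103.8272 to (1/2)(5.1667)(25.8333) = 66.7361, a change of -37.091.

-37.09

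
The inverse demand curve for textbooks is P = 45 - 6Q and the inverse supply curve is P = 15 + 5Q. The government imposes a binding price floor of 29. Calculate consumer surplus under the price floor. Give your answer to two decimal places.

Free-market equilibrium: 45 - 6Q = 15 + 5Q gives Q* = 2.7273, P* = 28.6364.
At the floor price 29, quantity demanded is (45 - 29)/6 = 2.6667; demand is the short side, so Q = 2.6667 trades at P = 29.
CS is the triangle under demand above 29: (1/2)(2.6667)(45 - 29) = 21.3333.

21.33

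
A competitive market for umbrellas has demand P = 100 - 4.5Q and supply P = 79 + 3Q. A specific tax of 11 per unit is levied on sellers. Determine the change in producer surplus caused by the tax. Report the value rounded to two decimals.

Pre-tax equilibrium: 100 - 4.5Q = 79 + 3Q gives Q* = 2.8, P* = 87.4.
A tax on sellers shifts supply up by 11: 100 - 4.5Q = 79 + 3Q + 11, so Q_t = 1.3333. Buyers pay P_b = 94; sellers receive P_s = P_b - 11 = 83.
Producers lose the trapezoid between P_s and P* out to Q_t plus the triangle from Q_t to Q*: change in PS = 2.6667 - 11.76 = -9.0933.

-9.09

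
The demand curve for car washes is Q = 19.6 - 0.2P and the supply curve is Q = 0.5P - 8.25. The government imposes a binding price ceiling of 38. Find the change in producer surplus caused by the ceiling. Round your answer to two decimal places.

-19.99

Rewriting demand in inverse form: P = 98 - 5Q.
Rewriting supply in inverse form: P = 16.5 + 2Q.
Free-market equilibrium: 98 - 5Q = 16.5 + 2Q gives Q* = 11.6429, P* = 39.7857.
At P = 38, sellers supply (38 - 16.5)/2 = 10.75 while buyers want more, so the quantity traded is 10.75 at price 38.
PS goes from (1/2)(11.6429)(23.2857) = 135.5561 to 115.5625 (computed as (38 - 16.5)(10.75) - (1/2)(2)(10.75)^2), a change of -19.9936.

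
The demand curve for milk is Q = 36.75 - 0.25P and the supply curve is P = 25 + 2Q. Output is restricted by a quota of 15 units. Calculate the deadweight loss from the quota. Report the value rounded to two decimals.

85.33

Rewriting demand in inverse form: P = 147 - 4Q.
Without the quota, 147 - 4Q = 25 + 2Q gives Q* = 20.3333.
At Q = 15 the demand price is 147 - 4(15) = 87 and the supply price is 25 + 2(15) = 55.
DWL = (1/2)(gap between curves at 15) x (Q* - 15) = (1/2)(32)(5.3333) = 85.3333.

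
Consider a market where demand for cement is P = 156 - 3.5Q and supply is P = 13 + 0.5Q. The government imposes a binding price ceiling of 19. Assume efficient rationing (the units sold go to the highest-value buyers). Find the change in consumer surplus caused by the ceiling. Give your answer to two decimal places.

Free-market equilibrium: 156 - 3.5Q = 13 + 0.5Q gives Q* = 35.75, P* = 30.875.
At the ceiling price 19, quantity supplied is (19 - 13)/0.5 = 12; supply is the short side, so Q = 12 trades at P = 19.
CS goes from (1/2)(35.75)(125.125) = 2236.6094 to 1392 (computed as (156 - 19)(12) - (1/2)(3.5)(12)^2), a change of -844.6094.

-844.61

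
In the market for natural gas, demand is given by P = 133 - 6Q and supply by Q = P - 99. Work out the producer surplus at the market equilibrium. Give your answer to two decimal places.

Rewriting supply in inverse form: P = 99 + Q.
Set 133 - 6Q = 99 + Q, which gives 34 = 7Q, so Q* = 4.8571 and P* = 133 - 6(4.8571) = 103.8571.
The supply curve's price intercept is 99, so PS = (1/2)(Q*)(P* - 99) = (1/2)(4.8571)(4.8571) = 11.7959.

11.80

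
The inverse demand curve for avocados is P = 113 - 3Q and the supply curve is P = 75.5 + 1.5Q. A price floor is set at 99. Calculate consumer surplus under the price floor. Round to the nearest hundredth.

Without the control, 113 - 3Q = 75.5 + 1.5Q so Q* = 8.3333 and P* = 88.
At the floor price 99, quantity demanded is (113 - 99)/3 = 4.6667; demand is the short side, so Q = 4.6667 trades at P = 99.
CS is the triangle under demand above 99: (1/2)(4.6667)(113 - 99) = 32.6667.

32.67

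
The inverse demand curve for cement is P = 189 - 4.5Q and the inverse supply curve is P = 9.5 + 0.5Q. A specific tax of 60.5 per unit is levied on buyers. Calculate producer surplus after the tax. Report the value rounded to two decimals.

Without the tax, 189 - 4.5Q = 9.5 + 0.5Q so Q* = 35.9 and P* = 27.45.
With the tax, buyers' net willingness to pay falls by 60.5: (189 - 60.5) - 4.5Q = 9.5 + 0.5Q, so Q_t = 23.8. Buyers pay P_b = 81.9; sellers receive P_s = P_b - 60.5 = 21.4.
PS = (1/2)(Q_t)(P_s - 9.5) = (1/2)(23.8)(11.9) = 141.61.

141.61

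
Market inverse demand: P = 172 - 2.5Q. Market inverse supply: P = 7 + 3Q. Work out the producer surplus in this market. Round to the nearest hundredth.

1350.00

Set 172 - 2.5Q = 7 + 3Q, which gives 165 = 5.5Q, so Q* = 30 and P* = 172 - 2.5(30) = 97.
Producer surplus is the triangle above supply below P*: (1/2)(30)(97 - 7) = (1/2)(30)(90) = 1350.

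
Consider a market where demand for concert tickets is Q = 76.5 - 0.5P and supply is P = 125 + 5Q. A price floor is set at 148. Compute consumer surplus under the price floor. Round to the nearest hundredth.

6.25

Rewriting demand in inverse form: P = 153 - 2Q.
Without the control, 153 - 2Q = 125 + 5Q so Q* = 4 and P* = 145.
At P = 148, buyers demand (153 - 148)/2 = 2.5 while sellers would supply more, so the quantity traded is 2.5 at price 148.
CS is the triangle under demand above 148: (1/2)(2.5)(153 - 148) = 6.25.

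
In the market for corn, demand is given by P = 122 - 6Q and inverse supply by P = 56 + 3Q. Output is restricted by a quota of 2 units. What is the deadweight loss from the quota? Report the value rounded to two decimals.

Without the quota, 122 - 6Q = 56 + 3Q gives Q* = 7.3333.
At Q = 2 the demand price is 122 - 6(2) = 110 and the supply price is 56 + 3(2) = 62.
Deadweight loss is the triangle between the curves from 2 to 7.3333: (1/2)(110 - 62)(7.3333 - 2) = 128.

128.00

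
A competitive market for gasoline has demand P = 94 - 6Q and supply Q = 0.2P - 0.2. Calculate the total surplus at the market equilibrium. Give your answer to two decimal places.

393.14

Rewriting supply in inverse form: P = 1 + 5Q.
Equilibrium: 94 - 6Q = 1 + 5Q, so Q* = 8.4545 and P* = 43.2727.
CS = (1/2)(8.4545)(50.7273) = 214.438 and PS = (1/2)(8.4545)(42.2727) = 178.6983, so total surplus = 393.1364.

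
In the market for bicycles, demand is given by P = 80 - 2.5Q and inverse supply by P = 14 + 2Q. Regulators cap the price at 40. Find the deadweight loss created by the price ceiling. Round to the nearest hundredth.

6.25

Without the control, 80 - 2.5Q = 14 + 2Q so Q* = 14.6667 and P* = 43.3333.
At the ceiling price 40, quantity supplied is (40 - 14)/2 = 13; supply is the short side, so Q = 13 trades at P = 40.
The lost-trades triangle has base Q* - 13 = 1.6667 and height equal to the gap between the curves at Q = 13, which is 47.5 - 40 = 7.5. DWL = (1/2)(1.6667)(7.5) = 6.25.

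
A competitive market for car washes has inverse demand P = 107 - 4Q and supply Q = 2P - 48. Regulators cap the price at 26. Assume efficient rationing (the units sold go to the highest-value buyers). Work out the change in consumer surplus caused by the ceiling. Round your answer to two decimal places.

-388.40

Rewriting supply in inverse form: P = 24 + 0.5Q.
Without the control, 107 - 4Q = 24 + 0.5Q so Q* = 18.4444 and P* = 33.2222.
At the ceiling price 26, quantity supplied is (26 - 24)/0.5 = 4; supply is the short side, so Q = 4 trades at P = 26.
CS goes from (1/2)(18.4444)(73.7778) = 680.3951 to 292 (computed as (107 - 26)(4) - (1/2)(4)(4)^2), a change of -388.3951.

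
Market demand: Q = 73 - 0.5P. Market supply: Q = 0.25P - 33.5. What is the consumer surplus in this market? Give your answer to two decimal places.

4.00

Rewriting demand in inverse form: P = 146 - 2Q.
Rewriting supply in inverse form: P = 134 + 4Q.
Set 146 - 2Q = 134 + 4Q, which gives 12 = 6Q, so Q* = 2 and P* = 146 - 2(2) = 142.
The demand choke price is 146, so CS = (1/2)(Q*)(146 - P*) = (1/2)(2)(4) = 4.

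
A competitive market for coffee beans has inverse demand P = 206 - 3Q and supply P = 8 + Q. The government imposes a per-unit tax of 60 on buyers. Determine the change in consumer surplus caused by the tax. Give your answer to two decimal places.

Without the tax, 206 - 3Q = 8 + Q so Q* = 49.5 and P* = 57.5.
With the tax, buyers' net willingness to pay falls by 60: (206 - 60) - 3Q = 8 + Q, so Q_t = 34.5. Buyers pay P_b = 102.5; sellers receive P_s = P_b - 60 = 42.5.
Consumers lose the trapezoid between P* and P_b out to Q_t plus the triangle from Q_t to Q*: change in CS = 1785.375 - 3675.375 = -1890.

-1890.00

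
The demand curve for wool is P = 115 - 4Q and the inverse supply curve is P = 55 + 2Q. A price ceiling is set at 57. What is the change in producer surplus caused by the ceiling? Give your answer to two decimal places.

Free-market equilibrium: 115 - 4Q = 55 + 2Q gives Q* = 10, P* = 75.
At P = 57, sellers supply (57 - 55)/2 = 1 while buyers want more, so the quantity traded is 1 at price 57.
PS goes from (1/2)(10)(20) = 100 to 1 (computed as (57 - 55)(1) - (1/2)(2)(1)^2), a change of -99.

-99.00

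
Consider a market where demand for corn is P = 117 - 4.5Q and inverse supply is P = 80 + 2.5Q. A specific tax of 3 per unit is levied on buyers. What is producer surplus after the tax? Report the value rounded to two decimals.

Pre-tax equilibrium: 117 - 4.5Q = 80 + 2.5Q gives Q* = 5.2857, P* = 93.2143.
A tax on buyers shifts demand down by 3: (117 - 3) - 4.5Q = 80 + 2.5Q, so Q_t = 4.8571. Buyers pay P_b = 95.1429; sellers receive P_s = P_b - 3 = 92.1429.
Producer surplus is the triangle above supply below P_s: (1/2)(4.8571)(92.1429 - 80) = 29.4898.

29.49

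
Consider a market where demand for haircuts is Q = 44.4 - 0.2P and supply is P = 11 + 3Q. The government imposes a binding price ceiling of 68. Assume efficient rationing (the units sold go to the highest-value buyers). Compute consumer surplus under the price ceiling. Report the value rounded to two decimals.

2023.50

Rewriting demand in inverse form: P = 222 - 5Q.
Free-market equilibrium: 222 - 5Q = 11 + 3Q gives Q* = 26.375, P* = 90.125.
At P = 68, sellers supply (68 - 11)/3 = 19 while buyers want more, so the quantity traded is 19 at price 68.
The demand price at Q = 19 is 127. CS is the trapezoid between demand and 68 over [0, 19]: (1/2)[(222 - 68) + (127 - 68)](19) = 2023.5.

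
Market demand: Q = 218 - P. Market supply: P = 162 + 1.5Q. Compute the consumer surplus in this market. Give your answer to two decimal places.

Rewriting demand in inverse form: P = 218 - Q.
Setting demand equal to supply, 56 = 2.5Q, so Q* = 22.4 and P* = 195.6.
CS is the area between the demand curve and P* from 0 to Q*: (1/2)(22.4)(22.4) = 250.88.

250.88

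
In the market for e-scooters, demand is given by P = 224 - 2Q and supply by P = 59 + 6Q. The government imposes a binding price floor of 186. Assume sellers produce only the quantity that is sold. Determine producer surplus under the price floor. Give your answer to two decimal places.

Without the control, 224 - 2Q = 59 + 6Q so Q* = 20.625 and P* = 182.75.
At the floor price 186, quantity demanded is (224 - 186)/2 = 19; demand is the short side, so Q = 19 trades at P = 186.
The supply price at Q = 19 is 173. PS is the trapezoid between 186 and supply over [0, 19]: (1/2)[(186 - 59) + (186 - 173)](19) = 1330.

1330.00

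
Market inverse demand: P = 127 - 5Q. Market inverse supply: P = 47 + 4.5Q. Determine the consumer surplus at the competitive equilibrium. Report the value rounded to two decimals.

177.29

Equilibrium: 127 - 5Q = 47 + 4.5Q, so Q* = 8.4211 and P* = 84.8947.
Consumer surplus is the triangle under demand above P*: (1/2)(8.4211)(127 - 84.8947) = (1/2)(8.4211)(42.1053) = 177.2853.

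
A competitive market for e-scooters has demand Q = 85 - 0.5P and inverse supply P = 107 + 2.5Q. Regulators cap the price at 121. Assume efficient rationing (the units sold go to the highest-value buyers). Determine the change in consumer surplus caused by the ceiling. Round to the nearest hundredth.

Rewriting demand in inverse form: P = 170 - 2Q.
Without the control, 170 - 2Q = 107 + 2.5Q so Q* = 14 and P* = 142.
At P = 121, sellers supply (121 - 107)/2.5 = 5.6 while buyers want more, so the quantity traded is 5.6 at price 121.
CS goes from (1/2)(14)(28) = 196 to 243.04 (computed as (170 - 121)(5.6) - (1/2)(2)(5.6)^2), a change of 47.04.

47.04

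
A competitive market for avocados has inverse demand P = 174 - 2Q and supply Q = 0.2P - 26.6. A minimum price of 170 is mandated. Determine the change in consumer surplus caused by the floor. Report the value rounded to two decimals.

Rewriting supply in inverse form: P = 133 + 5Q.
Without the control, 174 - 2Q = 133 + 5Q so Q* = 5.8571 and P* = 162.2857.
At the floor price 170, quantity demanded is (174 - 170)/2 = 2; demand is the short side, so Q = 2 trades at P = 170.
CS goes from (1/2)(5.8571)(11.7143) = 34.3061 to 4 (computed as (174 - 170)(2) - (1/2)(2)(2)^2), a change of -30.3061.

-30.31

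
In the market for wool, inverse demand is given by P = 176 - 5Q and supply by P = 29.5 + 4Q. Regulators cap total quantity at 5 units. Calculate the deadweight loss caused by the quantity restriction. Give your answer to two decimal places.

Without the quota, 176 - 5Q = 29.5 + 4Q gives Q* = 16.2778.
At Q = 5 the demand price is 176 - 5(5) = 151 and the supply price is 29.5 + 4(5) = 49.5.
Deadweight loss is the triangle between the curves from 5 to 16.2778: (1/2)(151 - 49.5)(16.2778 - 5) = 572.3472.

572.35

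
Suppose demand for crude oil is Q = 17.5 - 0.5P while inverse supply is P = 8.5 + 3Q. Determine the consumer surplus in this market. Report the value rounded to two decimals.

Rewriting demand in inverse form: P = 35 - 2Q.
Setting demand equal to supply, 26.5 = 5Q, so Q* = 5.3 and P* = 24.4.
CS is the area between the demand curve and P* from 0 to Q*: (1/2)(5.3)(10.6) = 28.09.

28.09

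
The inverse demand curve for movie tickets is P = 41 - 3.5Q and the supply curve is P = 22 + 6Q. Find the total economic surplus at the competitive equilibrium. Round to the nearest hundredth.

Equilibrium: 41 - 3.5Q = 22 + 6Q, so Q* = 2 and P* = 34.
Total surplus is the full triangle between the curves from 0 to Q*: (1/2)(2)(41 - 22) = 19.

19.00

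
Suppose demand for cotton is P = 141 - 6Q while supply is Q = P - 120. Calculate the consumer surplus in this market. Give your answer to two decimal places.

27.00

Rewriting supply in inverse form: P = 120 + Q.
Set 141 - 6Q = 120 + Q, which gives 21 = 7Q, so Q* = 3 and P* = 141 - 6(3) = 123.
CS is the area between the demand curve and P* from 0 to Q*: (1/2)(3)(18) = 27.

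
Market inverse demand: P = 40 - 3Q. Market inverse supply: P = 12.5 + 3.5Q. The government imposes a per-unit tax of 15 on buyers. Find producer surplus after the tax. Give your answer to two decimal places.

Without the tax, 40 - 3Q = 12.5 + 3.5Q so Q* = 4.2308 and P* = 27.3077.
With the tax, buyers' net willingness to pay falls by 15: (40 - 15) - 3Q = 12.5 + 3.5Q, so Q_t = 1.9231. Buyers pay P_b = 34.2308; sellers receive P_s = P_b - 15 = 19.2308.
PS = (1/2)(Q_t)(P_s - 12.5) = (1/2)(1.9231)(6.7308) = 6.4719.

6.47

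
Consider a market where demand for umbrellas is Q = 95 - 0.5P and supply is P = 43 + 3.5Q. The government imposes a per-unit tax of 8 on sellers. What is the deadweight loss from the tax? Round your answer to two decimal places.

Rewriting demand in inverse form: P = 190 - 2Q.
Without the tax, 190 - 2Q = 43 + 3.5Q so Q* = 26.7273 and P* = 136.5455.
With the tax, sellers need 8 more per unit: 190 - 2Q = 43 + 3.5Q + 8, so Q_t = 25.2727. Buyers pay P_b = 139.4545; sellers receive P_s = P_b - 8 = 131.4545.
Deadweight loss is the triangle between the curves from Q_t to Q*: (1/2)(26.7273 - 25.2727)(8) = 5.8182.

5.82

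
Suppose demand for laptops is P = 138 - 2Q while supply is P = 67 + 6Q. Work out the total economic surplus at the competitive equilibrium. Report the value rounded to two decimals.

Set 138 - 2Q = 67 + 6Q, which gives 71 = 8Q, so Q* = 8.875 and P* = 138 - 2(8.875) = 120.25.
CS = (1/2)(8.875)(17.75) = 78.7656 and PS = (1/2)(8.875)(53.25) = 236.2969, so total surplus = 315.0625.

315.06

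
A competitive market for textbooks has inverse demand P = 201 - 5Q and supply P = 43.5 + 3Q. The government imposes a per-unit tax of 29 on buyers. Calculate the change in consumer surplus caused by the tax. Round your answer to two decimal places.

Without the tax, 201 - 5Q = 43.5 + 3Q so Q* = 19.6875 and P* = 102.5625.
With the tax, buyers' net willingness to pay falls by 29: (201 - 29) - 5Q = 43.5 + 3Q, so Q_t = 16.0625. Buyers pay P_b = 120.6875; sellers receive P_s = P_b - 29 = 91.6875.
Consumers lose the trapezoid between P* and P_b out to Q_t plus the triangle from Q_t to Q*: change in CS = 645.0098 - 968.9941 = -323.9844.

-323.98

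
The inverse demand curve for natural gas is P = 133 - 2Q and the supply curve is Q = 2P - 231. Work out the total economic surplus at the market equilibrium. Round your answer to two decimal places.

Rewriting supply in inverse form: P = 115.5 + 0.5Q.
Set 133 - 2Q = 115.5 + 0.5Q, which gives 17.5 = 2.5Q, so Q* = 7 and P* = 133 - 2(7) = 119.
CS = (1/2)(7)(14) = 49 and PS = (1/2)(7)(3.5) = 12.25, so total surplus = 61.25.

61.25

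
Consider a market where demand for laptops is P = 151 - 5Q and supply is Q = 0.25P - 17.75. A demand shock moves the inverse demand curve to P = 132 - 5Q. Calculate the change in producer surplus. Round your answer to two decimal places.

Rewriting supply in inverse form: P = 71 + 4Q.
Initial equilibrium: Q_0 = 8.8889, P_0 = 106.5556; CS_0 = (1/2)(8.8889)(44.4444) = 197.5309, PS_0 = (1/2)(8.8889)(35.5556) = 158.0247.
New equilibrium: 132 - 5Q = 71 + 4Q gives Q_1 = 6.7778, P_1 = 98.1111; CS_1 = 114.8457, PS_1 = 91.8765.
Change in producer surplus = 91.8765 - 158.0247 = -66.1481.

-66.15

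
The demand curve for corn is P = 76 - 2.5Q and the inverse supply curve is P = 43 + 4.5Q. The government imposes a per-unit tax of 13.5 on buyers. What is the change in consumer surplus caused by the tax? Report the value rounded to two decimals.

Without the tax, 76 - 2.5Q = 43 + 4.5Q so Q* = 4.7143 and P* = 64.2143.
A tax on buyers shifts demand down by 13.5: (76 - 13.5) - 2.5Q = 43 + 4.5Q, so Q_t = 2.7857. Buyers pay P_b = 69.0357; sellers receive P_s = P_b - 13.5 = 55.5357.
CS falls from (1/2)(4.7143)(11.7857) = 27.7806 to (1/2)(2.7857)(6.9643) = 9.7003, a change of -18.0804.

-18.08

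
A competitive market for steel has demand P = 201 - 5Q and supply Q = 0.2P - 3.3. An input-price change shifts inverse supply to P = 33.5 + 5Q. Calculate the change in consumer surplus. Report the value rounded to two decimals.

-149.60

Rewriting supply in inverse form: P = 16.5 + 5Q.
Initial equilibrium: Q_0 = 18.45, P_0 = 108.75; CS_0 = (1/2)(18.45)(92.25) = 851.0063, PS_0 = (1/2)(18.45)(92.25) = 851.0063.
New equilibrium: 201 - 5Q = 33.5 + 5Q gives Q_1 = 16.75, P_1 = 117.25; CS_1 = 701.4062, PS_1 = 701.4062.
Change in consumer surplus = 701.4062 - 851.0063 = -149.6.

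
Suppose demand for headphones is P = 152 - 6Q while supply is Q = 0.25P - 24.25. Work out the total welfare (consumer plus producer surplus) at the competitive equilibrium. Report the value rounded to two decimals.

Rewriting supply in inverse form: P = 97 + 4Q.
Setting demand equal to supply, 55 = 10Q, so Q* = 5.5 and P* = 119.
Total surplus is the full triangle between the curves from 0 to Q*: (1/2)(5.5)(152 - 97) = 151.25.

151.25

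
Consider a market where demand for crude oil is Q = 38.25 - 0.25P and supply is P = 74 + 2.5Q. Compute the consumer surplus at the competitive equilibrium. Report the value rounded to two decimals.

Rewriting demand in inverse form: P = 153 - 4Q.
Equilibrium: 153 - 4Q = 74 + 2.5Q, so Q* = 12.1538 and P* = 104.3846.
CS is the area between the demand curve and P* from 0 to Q*: (1/2)(12.1538)(48.6154) = 295.432.

295.43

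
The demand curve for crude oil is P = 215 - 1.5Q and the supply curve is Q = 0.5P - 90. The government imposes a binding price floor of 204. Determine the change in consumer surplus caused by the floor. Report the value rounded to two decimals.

-34.67

Rewriting supply in inverse form: P = 180 + 2Q.
Without the control, 215 - 1.5Q = 180 + 2Q so Q* = 10 and P* = 200.
At the floor price 204, quantity demanded is (215 - 204)/1.5 = 7.3333; demand is the short side, so Q = 7.3333 trades at P = 204.
CS goes from (1/2)(10)(15) = 75 to 40.3333 (computed as (215 - 204)(7.3333) - (1/2)(1.5)(7.3333)^2), a change of -34.6667.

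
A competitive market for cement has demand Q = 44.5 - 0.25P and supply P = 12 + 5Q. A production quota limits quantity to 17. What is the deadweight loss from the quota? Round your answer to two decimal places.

9.39

Rewriting demand in inverse form: P = 178 - 4Q.
Without the quota, 178 - 4Q = 12 + 5Q gives Q* = 18.4444.
At Q = 17 the demand price is 178 - 4(17) = 110 and the supply price is 12 + 5(17) = 97.
DWL = (1/2)(gap between curves at 17) x (Q* - 17) = (1/2)(13)(1.4444) = 9.3889.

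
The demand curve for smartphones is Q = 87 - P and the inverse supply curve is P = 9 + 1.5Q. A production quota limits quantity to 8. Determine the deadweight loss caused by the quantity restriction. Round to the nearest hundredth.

672.80

Rewriting demand in inverse form: P = 87 - Q.
Unrestricted equilibrium: Q* = (87 - 9)/(1 + 1.5) = 31.2.
At Q = 8 the demand price is 87 - (8) = 79 and the supply price is 9 + 1.5(8) = 21.
Deadweight loss is the triangle between the curves from 8 to 31.2: (1/2)(79 - 21)(31.2 - 8) = 672.8.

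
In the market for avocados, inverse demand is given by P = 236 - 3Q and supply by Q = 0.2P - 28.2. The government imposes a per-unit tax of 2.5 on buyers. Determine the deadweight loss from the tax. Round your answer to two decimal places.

0.39

Rewriting supply in inverse form: P = 141 + 5Q.
Pre-tax equilibrium: 236 - 3Q = 141 + 5Q gives Q* = 11.875, P* = 200.375.
With the tax, buyers' net willingness to pay falls by 2.5: (236 - 2.5) - 3Q = 141 + 5Q, so Q_t = 11.5625. Buyers pay P_b = 201.3125; sellers receive P_s = P_b - 2.5 = 198.8125.
The welfare triangle lost has base Q* - Q_t = 0.3125 and height t = 2.5, so DWL = (1/2)(0.3125)(2.5) = 0.3906.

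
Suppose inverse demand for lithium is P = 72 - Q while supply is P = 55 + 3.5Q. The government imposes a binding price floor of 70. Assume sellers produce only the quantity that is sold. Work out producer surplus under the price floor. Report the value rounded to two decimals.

23.00

Free-market equilibrium: 72 - Q = 55 + 3.5Q gives Q* = 3.7778, P* = 68.2222.
At P = 70, buyers demand (72 - 70)/1 = 2 while sellers would supply more, so the quantity traded is 2 at price 70.
The supply price at Q = 2 is 62. PS is the trapezoid between 70 and supply over [0, 2]: (1/2)[(70 - 55) + (70 - 62)](2) = 23.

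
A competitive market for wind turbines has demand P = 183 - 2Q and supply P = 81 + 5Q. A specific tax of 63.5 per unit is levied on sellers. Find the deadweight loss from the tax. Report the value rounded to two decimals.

288.02

Pre-tax equilibrium: 183 - 2Q = 81 + 5Q gives Q* = 14.5714, P* = 153.8571.
A tax on sellers shifts supply up by 63.5: 183 - 2Q = 81 + 5Q + 63.5, so Q_t = 5.5. Buyers pay P_b = 172; sellers receive P_s = P_b - 63.5 = 108.5.
The welfare triangle lost has base Q* - Q_t = 9.0714 and height t = 63.5, so DWL = (1/2)(9.0714)(63.5) = 288.0179.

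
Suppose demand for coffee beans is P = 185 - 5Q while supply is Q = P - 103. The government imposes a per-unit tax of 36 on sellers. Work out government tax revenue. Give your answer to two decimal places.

276.00

Rewriting supply in inverse form: P = 103 + Q.
Pre-tax equilibrium: 185 - 5Q = 103 + Q gives Q* = 13.6667, P* = 116.6667.
With the tax, sellers need 36 more per unit: 185 - 5Q = 103 + Q + 36, so Q_t = 7.6667. Buyers pay P_b = 146.6667; sellers receive P_s = P_b - 36 = 110.6667.
Tax revenue = t x Q_t = 36 x 7.6667 = 276.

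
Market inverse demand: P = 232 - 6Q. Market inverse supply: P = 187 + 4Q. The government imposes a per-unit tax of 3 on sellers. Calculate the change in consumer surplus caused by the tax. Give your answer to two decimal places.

-7.83

Pre-tax equilibrium: 232 - 6Q = 187 + 4Q gives Q* = 4.5, P* = 205.
With the tax, sellers need 3 more per unit: 232 - 6Q = 187 + 4Q + 3, so Q_t = 4.2. Buyers pay P_b = 206.8; sellers receive P_s = P_b - 3 = 203.8.
Consumers lose the trapezoid between P* and P_b out to Q_t plus the triangle from Q_t to Q*: change in CS = 52.92 - 60.75 = -7.83.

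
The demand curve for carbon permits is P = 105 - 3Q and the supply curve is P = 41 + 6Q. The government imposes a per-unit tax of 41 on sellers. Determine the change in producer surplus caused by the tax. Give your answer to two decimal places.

Pre-tax equilibrium: 105 - 3Q = 41 + 6Q gives Q* = 7.1111, P* = 83.6667.
With the tax, sellers need 41 more per unit: 105 - 3Q = 41 + 6Q + 41, so Q_t = 2.5556. Buyers pay P_b = 97.3333; sellers receive P_s = P_b - 41 = 56.3333.
PS falls from (1/2)(7.1111)(42.6667) = 151.7037 to (1/2)(2.5556)(15.3333) = 19.5926, a change of -132.1111.

-132.11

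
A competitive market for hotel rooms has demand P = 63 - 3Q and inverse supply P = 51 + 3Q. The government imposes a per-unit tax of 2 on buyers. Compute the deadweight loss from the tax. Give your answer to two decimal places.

Without the tax, 63 - 3Q = 51 + 3Q so Q* = 2 and P* = 57.
With the tax, buyers' net willingness to pay falls by 2: (63 - 2) - 3Q = 51 + 3Q, so Q_t = 1.6667. Buyers pay P_b = 58; sellers receive P_s = P_b - 2 = 56.
Deadweight loss is the triangle between the curves from Q_t to Q*: (1/2)(2 - 1.6667)(2) = 0.3333.

0.33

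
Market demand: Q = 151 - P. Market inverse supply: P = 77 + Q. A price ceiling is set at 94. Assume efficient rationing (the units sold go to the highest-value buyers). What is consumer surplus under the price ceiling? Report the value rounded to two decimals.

824.50

Rewriting demand in inverse form: P = 151 - Q.
Free-market equilibrium: 151 - Q = 77 + Q gives Q* = 37, P* = 114.
At the ceiling price 94, quantity supplied is (94 - 77)/1 = 17; supply is the short side, so Q = 17 trades at P = 94.
The demand price at Q = 17 is 134. CS is the trapezoid between demand and 94 over [0, 17]: (1/2)[(151 - 94) + (134 - 94)](17) = 824.5.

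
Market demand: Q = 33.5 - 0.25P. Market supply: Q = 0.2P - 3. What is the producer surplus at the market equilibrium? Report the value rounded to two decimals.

Rewriting demand in inverse form: P = 134 - 4Q.
Rewriting supply in inverse form: P = 15 + 5Q.
Equilibrium: 134 - 4Q = 15 + 5Q, so Q* = 13.2222 and P* = 81.1111.
The supply curve's price intercept is 15, so PS = (1/2)(Q*)(P* - 15) = (1/2)(13.2222)(66.1111) = 437.0679.

437.07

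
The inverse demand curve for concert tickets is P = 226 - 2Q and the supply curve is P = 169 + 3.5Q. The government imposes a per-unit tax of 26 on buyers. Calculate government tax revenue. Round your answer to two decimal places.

Pre-tax equilibrium: 226 - 2Q = 169 + 3.5Q gives Q* = 10.3636, P* = 205.2727.
With the tax, buyers' net willingness to pay falls by 26: (226 - 26) - 2Q = 169 + 3.5Q, so Q_t = 5.6364. Buyers pay P_b = 214.7273; sellers receive P_s = P_b - 26 = 188.7273.
Tax revenue = t x Q_t = 26 x 5.6364 = 146.5455.

146.55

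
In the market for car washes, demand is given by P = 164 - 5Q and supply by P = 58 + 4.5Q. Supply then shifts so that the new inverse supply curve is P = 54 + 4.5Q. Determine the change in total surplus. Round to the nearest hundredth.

45.47

Initial equilibrium: Q_0 = 11.1579, P_0 = 108.2105; CS_0 = (1/2)(11.1579)(55.7895) = 311.2465, PS_0 = (1/2)(11.1579)(50.2105) = 280.1219.
New equilibrium: 164 - 5Q = 54 + 4.5Q gives Q_1 = 11.5789, P_1 = 106.1053; CS_1 = 335.1801, PS_1 = 301.662.
Change in total surplus = (335.1801 + 301.662) - (311.2465 + 280.1219) = 45.4737.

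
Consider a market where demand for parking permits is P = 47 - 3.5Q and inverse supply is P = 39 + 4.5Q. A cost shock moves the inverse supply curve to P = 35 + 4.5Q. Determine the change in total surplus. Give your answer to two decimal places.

Initial equilibrium: Q_0 = 1, P_0 = 43.5; CS_0 = (1/2)(1)(3.5) = 1.75, PS_0 = (1/2)(1)(4.5) = 2.25.
New equilibrium: 47 - 3.5Q = 35 + 4.5Q gives Q_1 = 1.5, P_1 = 41.75; CS_1 = 3.9375, PS_1 = 5.0625.
Change in total surplus = (3.9375 + 5.0625) - (1.75 + 2.25) = 5.

5.00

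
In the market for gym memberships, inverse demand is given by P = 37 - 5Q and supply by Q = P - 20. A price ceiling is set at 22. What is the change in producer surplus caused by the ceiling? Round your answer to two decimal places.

-2.01

Rewriting supply in inverse form: P = 20 + Q.
Free-market equilibrium: 37 - 5Q = 20 + Q gives Q* = 2.8333, P* = 22.8333.
At P = 22, sellers supply (22 - 20)/1 = 2 while buyers want more, so the quantity traded is 2 at price 22.
PS goes from (1/2)(2.8333)(2.8333) = 4.0139 to 2 (computed as (22 - 20)(2) - (1/2)(1)(2)^2), a change of -2.0139.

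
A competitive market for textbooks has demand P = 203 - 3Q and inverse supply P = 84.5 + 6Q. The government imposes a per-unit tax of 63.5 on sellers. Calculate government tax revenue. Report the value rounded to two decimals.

Pre-tax equilibrium: 203 - 3Q = 84.5 + 6Q gives Q* = 13.1667, P* = 163.5.
With the tax, sellers need 63.5 more per unit: 203 - 3Q = 84.5 + 6Q + 63.5, so Q_t = 6.1111. Buyers pay P_b = 184.6667; sellers receive P_s = P_b - 63.5 = 121.1667.
Revenue is the tax times quantity traded: 63.5 x 6.1111 = 388.0556.

388.06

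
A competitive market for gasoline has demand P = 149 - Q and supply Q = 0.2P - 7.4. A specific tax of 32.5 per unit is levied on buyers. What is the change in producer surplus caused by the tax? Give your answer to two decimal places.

Rewriting supply in inverse form: P = 37 + 5Q.
Without the tax, 149 - Q = 37 + 5Q so Q* = 18.6667 and P* = 130.3333.
With the tax, buyers' net willingness to pay falls by 32.5: (149 - 32.5) - Q = 37 + 5Q, so Q_t = 13.25. Buyers pay P_b = 135.75; sellers receive P_s = P_b - 32.5 = 103.25.
PS falls from (1/2)(18.6667)(93.3333) = 871.1111 to (1/2)(13.25)(66.25) = 438.9062, a change of -432.2049.

-432.20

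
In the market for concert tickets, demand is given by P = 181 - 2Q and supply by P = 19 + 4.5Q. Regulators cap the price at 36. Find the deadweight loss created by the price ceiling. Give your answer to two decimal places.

Free-market equilibrium: 181 - 2Q = 19 + 4.5Q gives Q* = 24.9231, P* = 131.1538.
At P = 36, sellers supply (36 - 19)/4.5 = 3.7778 while buyers want more, so the quantity traded is 3.7778 at price 36.
At Q = 3.7778 the demand price is 173.4444 and the supply price is 36. Deadweight loss is the triangle between the curves from 3.7778 to 24.9231: (1/2)(173.4444 - 36)(24.9231 - 3.7778) = 1453.1519.

1453.15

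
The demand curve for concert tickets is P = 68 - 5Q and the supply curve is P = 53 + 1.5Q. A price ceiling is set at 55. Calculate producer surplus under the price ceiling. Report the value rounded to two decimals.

Free-market equilibrium: 68 - 5Q = 53 + 1.5Q gives Q* = 2.3077, P* = 56.4615.
At P = 55, sellers supply (55 - 53)/1.5 = 1.3333 while buyers want more, so the quantity traded is 1.3333 at price 55.
PS is the triangle above supply below 55: (1/2)(1.3333)(55 - 53) = 1.3333.

1.33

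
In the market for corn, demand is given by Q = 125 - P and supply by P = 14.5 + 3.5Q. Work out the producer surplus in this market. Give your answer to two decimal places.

1055.21

Rewriting demand in inverse form: P = 125 - Q.
Equilibrium: 125 - Q = 14.5 + 3.5Q, so Q* = 24.5556 and P* = 100.4444.
Producer surplus is the triangle above supply below P*: (1/2)(24.5556)(100.4444 - 14.5) = (1/2)(24.5556)(85.9444) = 1055.2068.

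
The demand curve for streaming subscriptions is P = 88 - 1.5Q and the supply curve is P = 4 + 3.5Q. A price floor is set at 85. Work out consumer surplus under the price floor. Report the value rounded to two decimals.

3.00

Free-market equilibrium: 88 - 1.5Q = 4 + 3.5Q gives Q* = 16.8, P* = 62.8.
At P = 85, buyers demand (88 - 85)/1.5 = 2 while sellers would supply more, so the quantity traded is 2 at price 85.
CS is the triangle under demand above 85: (1/2)(2)(88 - 85) = 3.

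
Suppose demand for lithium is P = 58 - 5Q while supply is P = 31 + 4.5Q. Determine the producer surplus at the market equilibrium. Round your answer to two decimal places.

Set 58 - 5Q = 31 + 4.5Q, which gives 27 = 9.5Q, so Q* = 2.8421 and P* = 58 - 5(2.8421) = 43.7895.
The supply curve's price intercept is 31, so PS = (1/2)(Q*)(P* - 31) = (1/2)(2.8421)(12.7895) = 18.1745.

18.17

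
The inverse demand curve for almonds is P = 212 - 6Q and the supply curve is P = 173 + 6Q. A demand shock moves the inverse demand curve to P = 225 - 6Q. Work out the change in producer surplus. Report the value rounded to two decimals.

24.65

Initial equilibrium: Q_0 = 3.25, P_0 = 192.5; CS_0 = (1/2)(3.25)(19.5) = 31.6875, PS_0 = (1/2)(3.25)(19.5) = 31.6875.
New equilibrium: 225 - 6Q = 173 + 6Q gives Q_1 = 4.3333, P_1 = 199; CS_1 = 56.3333, PS_1 = 56.3333.
Change in producer surplus = 56.3333 - 31.6875 = 24.6458.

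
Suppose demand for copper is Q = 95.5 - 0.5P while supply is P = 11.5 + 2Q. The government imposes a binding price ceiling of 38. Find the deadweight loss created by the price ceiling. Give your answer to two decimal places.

Rewriting demand in inverse form: P = 191 - 2Q.
Without the control, 191 - 2Q = 11.5 + 2Q so Q* = 44.875 and P* = 101.25.
At P = 38, sellers supply (38 - 11.5)/2 = 13.25 while buyers want more, so the quantity traded is 13.25 at price 38.
The lost-trades triangle has base Q* - 13.25 = 31.625 and height equal to the gap between the curves at Q = 13.25, which is 164.5 - 38 = 126.5. DWL = (1/2)(31.625)(126.5) = 2000.2812.

2000.28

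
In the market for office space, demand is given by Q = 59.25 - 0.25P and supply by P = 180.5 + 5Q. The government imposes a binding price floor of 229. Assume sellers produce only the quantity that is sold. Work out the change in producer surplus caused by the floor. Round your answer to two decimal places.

-11.53

Rewriting demand in inverse form: P = 237 - 4Q.
Without the control, 237 - 4Q = 180.5 + 5Q so Q* = 6.2778 and P* = 211.8889.
At P = 229, buyers demand (237 - 229)/4 = 2 while sellers would supply more, so the quantity traded is 2 at price 229.
PS goes from (1/2)(6.2778)(31.3889) = 98.5262 to 87 (computed as (229 - 180.5)(2) - (1/2)(5)(2)^2), a change of -11.5262.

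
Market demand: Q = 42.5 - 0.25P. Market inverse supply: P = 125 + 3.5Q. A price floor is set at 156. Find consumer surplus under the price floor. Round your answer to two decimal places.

Rewriting demand in inverse form: P = 170 - 4Q.
Free-market equilibrium: 170 - 4Q = 125 + 3.5Q gives Q* = 6, P* = 146.
At P = 156, buyers demand (170 - 156)/4 = 3.5 while sellers would supply more, so the quantity traded is 3.5 at price 156.
CS is the triangle under demand above 156: (1/2)(3.5)(170 - 156) = 24.5.

24.50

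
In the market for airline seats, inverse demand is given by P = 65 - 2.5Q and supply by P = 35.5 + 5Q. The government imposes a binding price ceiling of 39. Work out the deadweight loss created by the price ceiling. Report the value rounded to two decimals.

39.20

Free-market equilibrium: 65 - 2.5Q = 35.5 + 5Q gives Q* = 3.9333, P* = 55.1667.
At P = 39, sellers supply (39 - 35.5)/5 = 0.7 while buyers want more, so the quantity traded is 0.7 at price 39.
At Q = 0.7 the demand price is 63.25 and the supply price is 39. Deadweight loss is the triangle between the curves from 0.7 to 3.9333: (1/2)(63.25 - 39)(3.9333 - 0.7) = 39.2042.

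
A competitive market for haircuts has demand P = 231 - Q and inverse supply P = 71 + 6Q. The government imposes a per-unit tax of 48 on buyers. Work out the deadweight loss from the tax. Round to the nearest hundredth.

164.57

Without the tax, 231 - Q = 71 + 6Q so Q* = 22.8571 and P* = 208.1429.
A tax on buyers shifts demand down by 48: (231 - 48) - Q = 71 + 6Q, so Q_t = 16. Buyers pay P_b = 215; sellers receive P_s = P_b - 48 = 167.
Deadweight loss is the triangle between the curves from Q_t to Q*: (1/2)(22.8571 - 16)(48) = 164.5714.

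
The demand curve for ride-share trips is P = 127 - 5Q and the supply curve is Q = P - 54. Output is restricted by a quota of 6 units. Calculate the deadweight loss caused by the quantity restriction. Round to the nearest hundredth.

114.08

Rewriting supply in inverse form: P = 54 + Q.
Without the quota, 127 - 5Q = 54 + Q gives Q* = 12.1667.
At Q = 6 the demand price is 127 - 5(6) = 97 and the supply price is 54 + (6) = 60.
Deadweight loss is the triangle between the curves from 6 to 12.1667: (1/2)(97 - 60)(12.1667 - 6) = 114.0833.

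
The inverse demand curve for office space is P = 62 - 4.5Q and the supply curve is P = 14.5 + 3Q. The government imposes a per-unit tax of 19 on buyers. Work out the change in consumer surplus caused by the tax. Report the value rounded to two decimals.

Pre-tax equilibrium: 62 - 4.5Q = 14.5 + 3Q gives Q* = 6.3333, P* = 33.5.
With the tax, buyers' net willingness to pay falls by 19: (62 - 19) - 4.5Q = 14.5 + 3Q, so Q_t = 3.8. Buyers pay P_b = 44.9; sellers receive P_s = P_b - 19 = 25.9.
Consumers lose the trapezoid between P* and P_b out to Q_t plus the triangle from Q_t to Q*: change in CS = 32.49 - 90.25 = -57.76.

-57.76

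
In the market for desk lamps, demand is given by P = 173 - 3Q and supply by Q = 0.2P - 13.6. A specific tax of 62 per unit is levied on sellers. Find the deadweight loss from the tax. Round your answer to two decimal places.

240.25

Rewriting supply in inverse form: P = 68 + 5Q.
Without the tax, 173 - 3Q = 68 + 5Q so Q* = 13.125 and P* = 133.625.
With the tax, sellers need 62 more per unit: 173 - 3Q = 68 + 5Q + 62, so Q_t = 5.375. Buyers pay P_b = 156.875; sellers receive P_s = P_b - 62 = 94.875.
The welfare triangle lost has base Q* - Q_t = 7.75 and height t = 62, so DWL = (1/2)(7.75)(62) = 240.25.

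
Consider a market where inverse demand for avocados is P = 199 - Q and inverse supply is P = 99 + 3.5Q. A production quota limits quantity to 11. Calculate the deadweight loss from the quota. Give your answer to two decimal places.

283.36

Unrestricted equilibrium: Q* = (199 - 99)/(1 + 3.5) = 22.2222.
At Q = 11 the demand price is 199 - (11) = 188 and the supply price is 99 + 3.5(11) = 137.5.
Deadweight loss is the triangle between the curves from 11 to 22.2222: (1/2)(188 - 137.5)(22.2222 - 11) = 283.3611.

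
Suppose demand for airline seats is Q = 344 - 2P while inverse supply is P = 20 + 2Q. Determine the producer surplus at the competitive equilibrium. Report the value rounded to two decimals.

Rewriting demand in inverse form: P = 172 - 0.5Q.
Setting demand equal to supply, 152 = 2.5Q, so Q* = 60.8 and P* = 141.6.
PS is the area between P* and the supply curve from 0 to Q*: (1/2)(60.8)(121.6) = 3696.64.

3696.64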